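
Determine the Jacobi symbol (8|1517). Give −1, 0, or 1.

Pull out 2^3: since 1517 ≡ 5 (mod 8), (2/1517) = -1, so (2/1517)^3 = -1.
Reached (1/1517) = 1. Collecting the sign flips along the way, the symbol is -1.

-1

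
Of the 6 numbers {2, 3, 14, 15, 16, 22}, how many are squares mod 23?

(2/23) = +1 → QR.
(3/23) = +1 → QR.
(14/23) = -1 → non-residue.
(15/23) = -1 → non-residue.
(16/23) = +1 → QR.
(22/23) = -1 → non-residue.
Total quadratic residues among the 6: 3.

3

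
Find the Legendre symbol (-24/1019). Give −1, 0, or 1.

First reduce: -24 ≡ 995 (mod 1019).
Reciprocity: 995 ≡ 3 and 1019 ≡ 3 (mod 4), so (995/1019) = −(1019/995).
Reduce top mod 995: now compute (24/995).
Pull out 2^3: since 995 ≡ 3 (mod 8), (2/995) = -1, so (2/995)^3 = -1.
Reciprocity: 3 ≡ 3 and 995 ≡ 3 (mod 4), so (3/995) = −(995/3).
Reduce top mod 3: now compute (2/3).
Pull out 2: since 3 ≡ 3 (mod 8), (2/3) = -1.
Reached (1/3) = 1. Collecting the sign flips along the way, the symbol is +1.

1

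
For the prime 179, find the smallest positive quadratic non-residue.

2

(2/179) = −1, so 2 is the smallest positive non-residue mod 179.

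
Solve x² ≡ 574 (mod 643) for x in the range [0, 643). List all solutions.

Since 643 ≡ 3 (mod 4), a square root of 574 is 574^((643+1)/4) = 574^161 mod 643.
Repeated squaring: 574^2≡260, 574^4≡85, 574^8≡152, 574^16≡599, 574^32≡7, 574^64≡49, 574^128≡472 (mod 643).
574^161 = 574^(128+32+1) ≡ 289 (mod 643).
Check: 289² = 83521 ≡ 574 (mod 643). The two roots are 289 and 354.

289, 354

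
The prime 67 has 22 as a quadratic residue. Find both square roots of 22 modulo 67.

Since 67 ≡ 3 (mod 4), a square root of 22 is 22^((67+1)/4) = 22^17 mod 67.
Repeated squaring: 22^2≡15, 22^4≡24, 22^8≡40, 22^16≡59 (mod 67).
22^17 = 22^(16+1) ≡ 25 (mod 67).
Check: 25² = 625 ≡ 22 (mod 67). The two roots are 25 and 42.

25, 42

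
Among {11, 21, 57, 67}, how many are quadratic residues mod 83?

2

(11/83) = +1 → QR.
(21/83) = +1 → QR.
(57/83) = -1 → non-residue.
(67/83) = -1 → non-residue.
Total quadratic residues among the 4: 2.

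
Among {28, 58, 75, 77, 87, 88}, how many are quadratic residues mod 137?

4

(28/137) = +1 → QR.
(58/137) = -1 → non-residue.
(75/137) = -1 → non-residue.
(77/137) = +1 → QR.
(87/137) = +1 → QR.
(88/137) = +1 → QR.
Total quadratic residues among the 6: 4.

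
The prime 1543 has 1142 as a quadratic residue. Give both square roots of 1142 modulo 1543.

744, 799

Since 1543 ≡ 3 (mod 4), a square root of 1142 is 1142^((1543+1)/4) = 1142^386 mod 1543.
Repeated squaring: 1142^2≡329, 1142^4≡231, 1142^8≡899, 1142^16≡1212, 1142^32≡8, 1142^64≡64, 1142^128≡1010, 1142^256≡177 (mod 1543).
1142^386 = 1142^(256+128+2) ≡ 799 (mod 1543).
Check: 799² = 638401 ≡ 1142 (mod 1543). The two roots are 744 and 799.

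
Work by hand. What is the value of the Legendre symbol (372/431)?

-1

Pull out 2^2: since 431 ≡ 7 (mod 8), (2/431) = +1, so (2/431)^2 = +1.
Reciprocity: 93 ≡ 1 and 431 ≡ 3 (mod 4), so (93/431) = +(431/93).
Reduce top mod 93: now compute (59/93).
Reciprocity: 59 ≡ 3 and 93 ≡ 1 (mod 4), so (59/93) = +(93/59).
Reduce top mod 59: now compute (34/59).
Pull out 2: since 59 ≡ 3 (mod 8), (2/59) = -1.
Reciprocity: 17 ≡ 1 and 59 ≡ 3 (mod 4), so (17/59) = +(59/17).
Reduce top mod 17: now compute (8/17).
Pull out 2^3: since 17 ≡ 1 (mod 8), (2/17) = +1, so (2/17)^3 = +1.
Reached (1/17) = 1. Collecting the sign flips along the way, the symbol is -1.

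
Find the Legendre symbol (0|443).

Top reduces to 0: gcd > 1, so the symbol is 0.

0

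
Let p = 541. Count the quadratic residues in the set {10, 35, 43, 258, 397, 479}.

(10/541) = -1 → non-residue.
(35/541) = +1 → QR.
(43/541) = +1 → QR.
(258/541) = -1 → non-residue.
(397/541) = +1 → QR.
(479/541) = -1 → non-residue.
Total quadratic residues among the 6: 3.

3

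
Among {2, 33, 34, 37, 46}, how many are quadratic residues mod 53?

(2/53) = -1 → non-residue.
(33/53) = -1 → non-residue.
(34/53) = -1 → non-residue.
(37/53) = +1 → QR.
(46/53) = +1 → QR.
Total quadratic residues among the 5: 2.

2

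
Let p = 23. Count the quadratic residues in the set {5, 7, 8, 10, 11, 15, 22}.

1

(5/23) = -1 → non-residue.
(7/23) = -1 → non-residue.
(8/23) = +1 → QR.
(10/23) = -1 → non-residue.
(11/23) = -1 → non-residue.
(15/23) = -1 → non-residue.
(22/23) = -1 → non-residue.
Total quadratic residues among the 7: 1.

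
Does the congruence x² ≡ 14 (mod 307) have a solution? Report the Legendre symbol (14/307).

-1

Pull out 2: since 307 ≡ 3 (mod 8), (2/307) = -1.
Reciprocity: 7 ≡ 3 and 307 ≡ 3 (mod 4), so (7/307) = −(307/7).
Reduce top mod 7: now compute (6/7).
Pull out 2: since 7 ≡ 7 (mod 8), (2/7) = +1.
Reciprocity: 3 ≡ 3 and 7 ≡ 3 (mod 4), so (3/7) = −(7/3).
Reduce top mod 3: now compute (1/3).
Reached (1/3) = 1. Collecting the sign flips along the way, the symbol is -1.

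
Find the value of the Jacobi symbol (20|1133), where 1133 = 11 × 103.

Pull out 2^2: since 1133 ≡ 5 (mod 8), (2/1133) = -1, so (2/1133)^2 = +1.
Reciprocity: 5 ≡ 1 and 1133 ≡ 1 (mod 4), so (5/1133) = +(1133/5).
Reduce top mod 5: now compute (3/5).
Reciprocity: 3 ≡ 3 and 5 ≡ 1 (mod 4), so (3/5) = +(5/3).
Reduce top mod 3: now compute (2/3).
Pull out 2: since 3 ≡ 3 (mod 8), (2/3) = -1.
Reached (1/3) = 1. Collecting the sign flips along the way, the symbol is -1.

-1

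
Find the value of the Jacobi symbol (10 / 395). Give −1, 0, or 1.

Pull out 2: since 395 ≡ 3 (mod 8), (2/395) = -1.
Reciprocity: 5 ≡ 1 and 395 ≡ 3 (mod 4), so (5/395) = +(395/5).
Reduce top mod 5: now compute (0/5).
Top reduces to 0: gcd > 1, so the symbol is 0.

0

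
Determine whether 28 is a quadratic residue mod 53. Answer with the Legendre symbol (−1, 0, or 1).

1

Pull out 2^2: since 53 ≡ 5 (mod 8), (2/53) = -1, so (2/53)^2 = +1.
Reciprocity: 7 ≡ 3 and 53 ≡ 1 (mod 4), so (7/53) = +(53/7).
Reduce top mod 7: now compute (4/7).
Pull out 2^2: since 7 ≡ 7 (mod 8), (2/7) = +1, so (2/7)^2 = +1.
Reached (1/7) = 1. Collecting the sign flips along the way, the symbol is +1.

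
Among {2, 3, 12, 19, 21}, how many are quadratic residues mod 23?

(2/23) = +1 → QR.
(3/23) = +1 → QR.
(12/23) = +1 → QR.
(19/23) = -1 → non-residue.
(21/23) = -1 → non-residue.
Total quadratic residues among the 5: 3.

3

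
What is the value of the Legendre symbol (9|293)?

1

Reciprocity: 9 ≡ 1 and 293 ≡ 1 (mod 4), so (9/293) = +(293/9).
Reduce top mod 9: now compute (5/9).
Reciprocity: 5 ≡ 1 and 9 ≡ 1 (mod 4), so (5/9) = +(9/5).
Reduce top mod 5: now compute (4/5).
Pull out 2^2: since 5 ≡ 5 (mod 8), (2/5) = -1, so (2/5)^2 = +1.
Reached (1/5) = 1. Collecting the sign flips along the way, the symbol is +1.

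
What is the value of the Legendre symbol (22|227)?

-1

Pull out 2: since 227 ≡ 3 (mod 8), (2/227) = -1.
Reciprocity: 11 ≡ 3 and 227 ≡ 3 (mod 4), so (11/227) = −(227/11).
Reduce top mod 11: now compute (7/11).
Reciprocity: 7 ≡ 3 and 11 ≡ 3 (mod 4), so (7/11) = −(11/7).
Reduce top mod 7: now compute (4/7).
Pull out 2^2: since 7 ≡ 7 (mod 8), (2/7) = +1, so (2/7)^2 = +1.
Reached (1/7) = 1. Collecting the sign flips along the way, the symbol is -1.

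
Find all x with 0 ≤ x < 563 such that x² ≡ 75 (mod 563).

42, 521

Since 563 ≡ 3 (mod 4), a square root of 75 is 75^((563+1)/4) = 75^141 mod 563.
Repeated squaring: 75^2≡558, 75^4≡25, 75^8≡62, 75^16≡466, 75^32≡401, 75^64≡346, 75^128≡360 (mod 563).
75^141 = 75^(128+8+4+1) ≡ 521 (mod 563).
Check: 521² = 271441 ≡ 75 (mod 563). The two roots are 42 and 521.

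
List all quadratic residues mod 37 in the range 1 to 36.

Square k = 1,…,18 (k and 37−k give the same square):
1²=1, 2²=4, 3²=9, 4²=16, 5²=25, 6²=36, 7²≡12, 8²≡27, 9²≡7, 10²≡26, 11²≡10, 12²≡33, 13²≡21, 14²≡11, 15²≡3, 16²≡34, 17²≡30, 18²≡28 (mod 37).
So the quadratic residues mod 37 are {1, 3, 4, 7, 9, 10, 11, 12, 16, 21, 25, 26, 27, 28, 30, 33, 34, 36}.

1,3,4,7,9,10,11,12,16,21,25,26,27,28,30,33,34,36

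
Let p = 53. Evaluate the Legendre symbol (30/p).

-1

Pull out 2: since 53 ≡ 5 (mod 8), (2/53) = -1.
Reciprocity: 15 ≡ 3 and 53 ≡ 1 (mod 4), so (15/53) = +(53/15).
Reduce top mod 15: now compute (8/15).
Pull out 2^3: since 15 ≡ 7 (mod 8), (2/15) = +1, so (2/15)^3 = +1.
Reached (1/15) = 1. Collecting the sign flips along the way, the symbol is -1.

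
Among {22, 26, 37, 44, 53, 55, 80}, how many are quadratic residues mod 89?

5

(22/89) = +1 → QR.
(26/89) = -1 → non-residue.
(37/89) = -1 → non-residue.
(44/89) = +1 → QR.
(53/89) = +1 → QR.
(55/89) = +1 → QR.
(80/89) = +1 → QR.
Total quadratic residues among the 7: 5.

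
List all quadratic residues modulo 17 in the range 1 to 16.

1 2 4 8 9 13 15 16

Square k = 1,…,8 (k and 17−k give the same square):
1²=1, 2²=4, 3²=9, 4²=16, 5²≡8, 6²≡2, 7²≡15, 8²≡13 (mod 17).
So the quadratic residues mod 17 are {1, 2, 4, 8, 9, 13, 15, 16}.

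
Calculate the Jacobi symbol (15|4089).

0

Reciprocity: 15 ≡ 3 and 4089 ≡ 1 (mod 4), so (15/4089) = +(4089/15).
Reduce top mod 15: now compute (9/15).
Reciprocity: 9 ≡ 1 and 15 ≡ 3 (mod 4), so (9/15) = +(15/9).
Reduce top mod 9: now compute (6/9).
Pull out 2: since 9 ≡ 1 (mod 8), (2/9) = +1.
Reciprocity: 3 ≡ 3 and 9 ≡ 1 (mod 4), so (3/9) = +(9/3).
Reduce top mod 3: now compute (0/3).
Top reduces to 0: gcd > 1, so the symbol is 0.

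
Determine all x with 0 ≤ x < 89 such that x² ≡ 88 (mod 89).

34, 55

89 ≡ 1 (mod 4), so we find a root by search.
Trying successive values, 34² = 1156 ≡ 88 (mod 89). The other root is 89 − 34 = 55.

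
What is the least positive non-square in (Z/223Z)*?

(2/223) = +1, so 2 is a residue.
(3/223) = −1, so 3 is the smallest positive non-residue mod 223.

3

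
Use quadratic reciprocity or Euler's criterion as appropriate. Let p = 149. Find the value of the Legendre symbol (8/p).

Euler's criterion: (8/149) ≡ 8^74 (mod 149).
8^2 ≡ 64 (mod 149)
8^4 ≡ 73 (mod 149)
8^8 ≡ 114 (mod 149)
8^16 ≡ 33 (mod 149)
8^32 ≡ 46 (mod 149)
8^64 ≡ 30 (mod 149)
8^74 = 8^(64+8+2) ≡ 148 (mod 149).
Result is 148 ≡ −1, so (8/149) = −1.

-1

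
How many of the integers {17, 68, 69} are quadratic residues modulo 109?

0

(17/109) = -1 → non-residue.
(68/109) = -1 → non-residue.
(69/109) = -1 → non-residue.
Total quadratic residues among the 3: 0.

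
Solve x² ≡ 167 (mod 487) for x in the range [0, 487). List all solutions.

170, 317

Since 487 ≡ 3 (mod 4), a square root of 167 is 167^((487+1)/4) = 167^122 mod 487.
Repeated squaring: 167^2≡130, 167^4≡342, 167^8≡84, 167^16≡238, 167^32≡152, 167^64≡215 (mod 487).
167^122 = 167^(64+32+16+8+2) ≡ 170 (mod 487).
Check: 170² = 28900 ≡ 167 (mod 487). The two roots are 170 and 317.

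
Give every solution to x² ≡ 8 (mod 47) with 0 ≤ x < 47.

14, 33

Since 47 ≡ 3 (mod 4), a square root of 8 is 8^((47+1)/4) = 8^12 mod 47.
Repeated squaring: 8^2≡17, 8^4≡7, 8^8≡2 (mod 47).
8^12 = 8^(8+4) ≡ 14 (mod 47).
Check: 14² = 196 ≡ 8 (mod 47). The two roots are 14 and 33.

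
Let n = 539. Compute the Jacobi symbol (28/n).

0

Pull out 2^2: since 539 ≡ 3 (mod 8), (2/539) = -1, so (2/539)^2 = +1.
Reciprocity: 7 ≡ 3 and 539 ≡ 3 (mod 4), so (7/539) = −(539/7).
Reduce top mod 7: now compute (0/7).
Top reduces to 0: gcd > 1, so the symbol is 0.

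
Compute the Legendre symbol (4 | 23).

1

Pull out 2^2: since 23 ≡ 7 (mod 8), (2/23) = +1, so (2/23)^2 = +1.
Reached (1/23) = 1. Collecting the sign flips along the way, the symbol is +1.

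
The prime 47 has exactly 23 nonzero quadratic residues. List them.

1, 2, 3, 4, 6, 7, 8, 9, 12, 14, 16, 17, 18, 21, 24, 25, 27, 28, 32, 34, 36, 37, 42

Square k = 1,…,23 (k and 47−k give the same square):
1²=1, 2²=4, 3²=9, 4²=16, 5²=25, 6²=36, 7²≡2, 8²≡17, 9²≡34, 10²≡6, 11²≡27, 12²≡3, 13²≡28, 14²≡8, 15²≡37, 16²≡21, 17²≡7, 18²≡42, 19²≡32, 20²≡24, 21²≡18, 22²≡14, 23²≡12 (mod 47).
So the quadratic residues mod 47 are {1, 2, 3, 4, 6, 7, 8, 9, 12, 14, 16, 17, 18, 21, 24, 25, 27, 28, 32, 34, 36, 37, 42}.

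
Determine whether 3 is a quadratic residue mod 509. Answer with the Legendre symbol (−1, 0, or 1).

-1

Euler's criterion: (3/509) ≡ 3^254 (mod 509).
3^2 ≡ 9 (mod 509)
3^4 ≡ 81 (mod 509)
3^8 ≡ 453 (mod 509)
3^16 ≡ 82 (mod 509)
3^32 ≡ 107 (mod 509)
3^64 ≡ 251 (mod 509)
3^128 ≡ 394 (mod 509)
3^254 = 3^(128+64+32+16+8+4+2) ≡ 508 (mod 509).
Result is 508 ≡ −1, so (3/509) = −1.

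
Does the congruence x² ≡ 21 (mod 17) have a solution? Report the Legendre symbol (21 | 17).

1

First reduce: 21 ≡ 4 (mod 17).
Pull out 2^2: since 17 ≡ 1 (mod 8), (2/17) = +1, so (2/17)^2 = +1.
Reached (1/17) = 1. Collecting the sign flips along the way, the symbol is +1.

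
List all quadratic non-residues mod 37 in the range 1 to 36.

2 5 6 8 13 14 15 17 18 19 20 22 23 24 29 31 32 35

Square k = 1,…,18 (k and 37−k give the same square):
1²=1, 2²=4, 3²=9, 4²=16, 5²=25, 6²=36, 7²≡12, 8²≡27, 9²≡7, 10²≡26, 11²≡10, 12²≡33, 13²≡21, 14²≡11, 15²≡3, 16²≡34, 17²≡30, 18²≡28 (mod 37).
The residues are {1, 3, 4, 7, 9, 10, 11, 12, 16, 21, 25, 26, 27, 28, 30, 33, 34, 36}; the non-residues are the remaining 18 nonzero classes.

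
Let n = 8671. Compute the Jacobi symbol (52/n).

0

Pull out 2^2: since 8671 ≡ 7 (mod 8), (2/8671) = +1, so (2/8671)^2 = +1.
Reciprocity: 13 ≡ 1 and 8671 ≡ 3 (mod 4), so (13/8671) = +(8671/13).
Reduce top mod 13: now compute (0/13).
Top reduces to 0: gcd > 1, so the symbol is 0.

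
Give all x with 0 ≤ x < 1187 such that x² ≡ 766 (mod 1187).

107, 1080

Since 1187 ≡ 3 (mod 4), a square root of 766 is 766^((1187+1)/4) = 766^297 mod 1187.
Repeated squaring: 766^2≡378, 766^4≡444, 766^8≡94, 766^16≡527, 766^32≡1158, 766^64≡841, 766^128≡1016, 766^256≡753 (mod 1187).
766^297 = 766^(256+32+8+1) ≡ 1080 (mod 1187).
Check: 1080² = 1166400 ≡ 766 (mod 1187). The two roots are 107 and 1080.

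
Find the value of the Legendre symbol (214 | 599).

-1

Pull out 2: since 599 ≡ 7 (mod 8), (2/599) = +1.
Reciprocity: 107 ≡ 3 and 599 ≡ 3 (mod 4), so (107/599) = −(599/107).
Reduce top mod 107: now compute (64/107).
Pull out 2^6: since 107 ≡ 3 (mod 8), (2/107) = -1, so (2/107)^6 = +1.
Reached (1/107) = 1. Collecting the sign flips along the way, the symbol is -1.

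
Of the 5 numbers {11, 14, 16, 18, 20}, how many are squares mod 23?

(11/23) = -1 → non-residue.
(14/23) = -1 → non-residue.
(16/23) = +1 → QR.
(18/23) = +1 → QR.
(20/23) = -1 → non-residue.
Total quadratic residues among the 5: 2.

2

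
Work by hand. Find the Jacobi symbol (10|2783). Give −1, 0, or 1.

-1

Pull out 2: since 2783 ≡ 7 (mod 8), (2/2783) = +1.
Reciprocity: 5 ≡ 1 and 2783 ≡ 3 (mod 4), so (5/2783) = +(2783/5).
Reduce top mod 5: now compute (3/5).
Reciprocity: 3 ≡ 3 and 5 ≡ 1 (mod 4), so (3/5) = +(5/3).
Reduce top mod 3: now compute (2/3).
Pull out 2: since 3 ≡ 3 (mod 8), (2/3) = -1.
Reached (1/3) = 1. Collecting the sign flips along the way, the symbol is -1.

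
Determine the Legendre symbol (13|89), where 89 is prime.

Reciprocity: 13 ≡ 1 and 89 ≡ 1 (mod 4), so (13/89) = +(89/13).
Reduce top mod 13: now compute (11/13).
Reciprocity: 11 ≡ 3 and 13 ≡ 1 (mod 4), so (11/13) = +(13/11).
Reduce top mod 11: now compute (2/11).
Pull out 2: since 11 ≡ 3 (mod 8), (2/11) = -1.
Reached (1/11) = 1. Collecting the sign flips along the way, the symbol is -1.

-1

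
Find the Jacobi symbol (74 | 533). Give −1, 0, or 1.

1

Pull out 2: since 533 ≡ 5 (mod 8), (2/533) = -1.
Reciprocity: 37 ≡ 1 and 533 ≡ 1 (mod 4), so (37/533) = +(533/37).
Reduce top mod 37: now compute (15/37).
Reciprocity: 15 ≡ 3 and 37 ≡ 1 (mod 4), so (15/37) = +(37/15).
Reduce top mod 15: now compute (7/15).
Reciprocity: 7 ≡ 3 and 15 ≡ 3 (mod 4), so (7/15) = −(15/7).
Reduce top mod 7: now compute (1/7).
Reached (1/7) = 1. Collecting the sign flips along the way, the symbol is +1.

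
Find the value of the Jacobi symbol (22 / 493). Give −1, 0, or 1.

-1

Pull out 2: since 493 ≡ 5 (mod 8), (2/493) = -1.
Reciprocity: 11 ≡ 3 and 493 ≡ 1 (mod 4), so (11/493) = +(493/11).
Reduce top mod 11: now compute (9/11).
Reciprocity: 9 ≡ 1 and 11 ≡ 3 (mod 4), so (9/11) = +(11/9).
Reduce top mod 9: now compute (2/9).
Pull out 2: since 9 ≡ 1 (mod 8), (2/9) = +1.
Reached (1/9) = 1. Collecting the sign flips along the way, the symbol is -1.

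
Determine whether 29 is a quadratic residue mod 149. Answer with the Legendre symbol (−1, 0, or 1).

1

Euler's criterion: (29/149) ≡ 29^74 (mod 149).
29^2 ≡ 96 (mod 149)
29^4 ≡ 127 (mod 149)
29^8 ≡ 37 (mod 149)
29^16 ≡ 28 (mod 149)
29^32 ≡ 39 (mod 149)
29^64 ≡ 31 (mod 149)
29^74 = 29^(64+8+2) ≡ 1 (mod 149).
Result is 1, so (29/149) = 1.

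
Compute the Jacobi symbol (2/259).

Pull out 2: since 259 ≡ 3 (mod 8), (2/259) = -1.
Reached (1/259) = 1. Collecting the sign flips along the way, the symbol is -1.

-1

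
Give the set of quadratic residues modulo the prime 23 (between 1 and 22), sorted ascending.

1, 2, 3, 4, 6, 8, 9, 12, 13, 16, 18

Square k = 1,…,11 (k and 23−k give the same square):
1²=1, 2²=4, 3²=9, 4²=16, 5²≡2, 6²≡13, 7²≡3, 8²≡18, 9²≡12, 10²≡8, 11²≡6 (mod 23).
So the quadratic residues mod 23 are {1, 2, 3, 4, 6, 8, 9, 12, 13, 16, 18}.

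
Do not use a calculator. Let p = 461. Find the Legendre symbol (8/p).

Euler's criterion: (8/461) ≡ 8^230 (mod 461).
8^2 ≡ 64 (mod 461)
8^4 ≡ 408 (mod 461)
8^8 ≡ 43 (mod 461)
8^16 ≡ 5 (mod 461)
8^32 ≡ 25 (mod 461)
8^64 ≡ 164 (mod 461)
8^128 ≡ 158 (mod 461)
8^230 = 8^(128+64+32+4+2) ≡ 460 (mod 461).
Result is 460 ≡ −1, so (8/461) = −1.

-1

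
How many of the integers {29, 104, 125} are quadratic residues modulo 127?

(29/127) = -1 → non-residue.
(104/127) = +1 → QR.
(125/127) = -1 → non-residue.
Total quadratic residues among the 3: 1.

1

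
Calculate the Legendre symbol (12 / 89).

-1

Pull out 2^2: since 89 ≡ 1 (mod 8), (2/89) = +1, so (2/89)^2 = +1.
Reciprocity: 3 ≡ 3 and 89 ≡ 1 (mod 4), so (3/89) = +(89/3).
Reduce top mod 3: now compute (2/3).
Pull out 2: since 3 ≡ 3 (mod 8), (2/3) = -1.
Reached (1/3) = 1. Collecting the sign flips along the way, the symbol is -1.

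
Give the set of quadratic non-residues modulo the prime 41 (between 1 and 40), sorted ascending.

Square k = 1,…,20 (k and 41−k give the same square):
1²=1, 2²=4, 3²=9, 4²=16, 5²=25, 6²=36, 7²≡8, 8²≡23, 9²≡40, 10²≡18, 11²≡39, 12²≡21, 13²≡5, 14²≡32, 15²≡20, 16²≡10, 17²≡2, 18²≡37, 19²≡33, 20²≡31 (mod 41).
The residues are {1, 2, 4, 5, 8, 9, 10, 16, 18, 20, 21, 23, 25, 31, 32, 33, 36, 37, 39, 40}; the non-residues are the remaining 20 nonzero classes.

3,6,7,11,12,13,14,15,17,19,22,24,26,27,28,29,30,34,35,38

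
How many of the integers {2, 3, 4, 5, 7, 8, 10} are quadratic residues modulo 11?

(2/11) = -1 → non-residue.
(3/11) = +1 → QR.
(4/11) = +1 → QR.
(5/11) = +1 → QR.
(7/11) = -1 → non-residue.
(8/11) = -1 → non-residue.
(10/11) = -1 → non-residue.
Total quadratic residues among the 7: 3.

3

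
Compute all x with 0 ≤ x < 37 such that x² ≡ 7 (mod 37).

37 ≡ 1 (mod 4), so we find a root by search.
Trying successive values, 9² = 81 ≡ 7 (mod 37). The other root is 37 − 9 = 28.

9, 28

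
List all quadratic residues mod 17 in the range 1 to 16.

1,2,4,8,9,13,15,16

Square k = 1,…,8 (k and 17−k give the same square):
1²=1, 2²=4, 3²=9, 4²=16, 5²≡8, 6²≡2, 7²≡15, 8²≡13 (mod 17).
So the quadratic residues mod 17 are {1, 2, 4, 8, 9, 13, 15, 16}.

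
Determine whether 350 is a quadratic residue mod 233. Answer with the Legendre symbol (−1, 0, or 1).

First reduce: 350 ≡ 117 (mod 233).
Reciprocity: 117 ≡ 1 and 233 ≡ 1 (mod 4), so (117/233) = +(233/117).
Reduce top mod 117: now compute (116/117).
Pull out 2^2: since 117 ≡ 5 (mod 8), (2/117) = -1, so (2/117)^2 = +1.
Reciprocity: 29 ≡ 1 and 117 ≡ 1 (mod 4), so (29/117) = +(117/29).
Reduce top mod 29: now compute (1/29).
Reached (1/29) = 1. Collecting the sign flips along the way, the symbol is +1.

1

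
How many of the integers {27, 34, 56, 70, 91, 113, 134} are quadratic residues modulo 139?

(27/139) = -1 → non-residue.
(34/139) = +1 → QR.
(56/139) = -1 → non-residue.
(70/139) = -1 → non-residue.
(91/139) = +1 → QR.
(113/139) = +1 → QR.
(134/139) = -1 → non-residue.
Total quadratic residues among the 7: 3.

3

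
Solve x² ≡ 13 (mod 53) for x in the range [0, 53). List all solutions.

15, 38

53 ≡ 1 (mod 4), so we find a root by search.
Trying successive values, 15² = 225 ≡ 13 (mod 53). The other root is 53 − 15 = 38.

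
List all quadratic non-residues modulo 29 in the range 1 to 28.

2 3 8 10 11 12 14 15 17 18 19 21 26 27

Square k = 1,…,14 (k and 29−k give the same square):
1²=1, 2²=4, 3²=9, 4²=16, 5²=25, 6²≡7, 7²≡20, 8²≡6, 9²≡23, 10²≡13, 11²≡5, 12²≡28, 13²≡24, 14²≡22 (mod 29).
The residues are {1, 4, 5, 6, 7, 9, 13, 16, 20, 22, 23, 24, 25, 28}; the non-residues are the remaining 14 nonzero classes.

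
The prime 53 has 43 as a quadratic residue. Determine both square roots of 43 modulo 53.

53 ≡ 1 (mod 4), so we find a root by search.
Trying successive values, 19² = 361 ≡ 43 (mod 53). The other root is 53 − 19 = 34.

19, 34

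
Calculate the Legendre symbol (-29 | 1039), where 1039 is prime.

Euler's criterion: (-29/1039) ≡ 1010^519 (mod 1039).
1010^2 ≡ 841 (mod 1039)
1010^4 ≡ 761 (mod 1039)
1010^8 ≡ 398 (mod 1039)
1010^16 ≡ 476 (mod 1039)
1010^32 ≡ 74 (mod 1039)
1010^64 ≡ 281 (mod 1039)
1010^128 ≡ 1036 (mod 1039)
1010^256 ≡ 9 (mod 1039)
1010^512 ≡ 81 (mod 1039)
1010^519 = 1010^(512+4+2+1) ≡ 1038 (mod 1039).
Result is 1038 ≡ −1, so (-29/1039) = −1.

-1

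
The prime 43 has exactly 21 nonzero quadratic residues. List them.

Square k = 1,…,21 (k and 43−k give the same square):
1²=1, 2²=4, 3²=9, 4²=16, 5²=25, 6²=36, 7²≡6, 8²≡21, 9²≡38, 10²≡14, 11²≡35, 12²≡15, 13²≡40, 14²≡24, 15²≡10, 16²≡41, 17²≡31, 18²≡23, 19²≡17, 20²≡13, 21²≡11 (mod 43).
So the quadratic residues mod 43 are {1, 4, 6, 9, 10, 11, 13, 14, 15, 16, 17, 21, 23, 24, 25, 31, 35, 36, 38, 40, 41}.

1,4,6,9,10,11,13,14,15,16,17,21,23,24,25,31,35,36,38,40,41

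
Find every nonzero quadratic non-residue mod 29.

Square k = 1,…,14 (k and 29−k give the same square):
1²=1, 2²=4, 3²=9, 4²=16, 5²=25, 6²≡7, 7²≡20, 8²≡6, 9²≡23, 10²≡13, 11²≡5, 12²≡28, 13²≡24, 14²≡22 (mod 29).
The residues are {1, 4, 5, 6, 7, 9, 13, 16, 20, 22, 23, 24, 25, 28}; the non-residues are the remaining 14 nonzero classes.

2, 3, 8, 10, 11, 12, 14, 15, 17, 18, 19, 21, 26, 27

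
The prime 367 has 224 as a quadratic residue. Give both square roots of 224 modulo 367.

172, 195

Since 367 ≡ 3 (mod 4), a square root of 224 is 224^((367+1)/4) = 224^92 mod 367.
Repeated squaring: 224^2≡264, 224^4≡333, 224^8≡55, 224^16≡89, 224^32≡214, 224^64≡288 (mod 367).
224^92 = 224^(64+16+8+4) ≡ 195 (mod 367).
Check: 195² = 38025 ≡ 224 (mod 367). The two roots are 172 and 195.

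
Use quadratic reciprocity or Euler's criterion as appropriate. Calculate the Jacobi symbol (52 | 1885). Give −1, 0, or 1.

0

Pull out 2^2: since 1885 ≡ 5 (mod 8), (2/1885) = -1, so (2/1885)^2 = +1.
Reciprocity: 13 ≡ 1 and 1885 ≡ 1 (mod 4), so (13/1885) = +(1885/13).
Reduce top mod 13: now compute (0/13).
Top reduces to 0: gcd > 1, so the symbol is 0.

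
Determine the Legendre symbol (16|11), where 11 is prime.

1

Euler's criterion: (16/11) ≡ 5^5 (mod 11).
5^2 ≡ 3 (mod 11)
5^4 ≡ 9 (mod 11)
5^5 = 5^(4+1) ≡ 1 (mod 11).
Result is 1, so (16/11) = 1.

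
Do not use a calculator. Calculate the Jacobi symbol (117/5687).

-1

Reciprocity: 117 ≡ 1 and 5687 ≡ 3 (mod 4), so (117/5687) = +(5687/117).
Reduce top mod 117: now compute (71/117).
Reciprocity: 71 ≡ 3 and 117 ≡ 1 (mod 4), so (71/117) = +(117/71).
Reduce top mod 71: now compute (46/71).
Pull out 2: since 71 ≡ 7 (mod 8), (2/71) = +1.
Reciprocity: 23 ≡ 3 and 71 ≡ 3 (mod 4), so (23/71) = −(71/23).
Reduce top mod 23: now compute (2/23).
Pull out 2: since 23 ≡ 7 (mod 8), (2/23) = +1.
Reached (1/23) = 1. Collecting the sign flips along the way, the symbol is -1.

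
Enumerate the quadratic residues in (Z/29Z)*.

Square k = 1,…,14 (k and 29−k give the same square):
1²=1, 2²=4, 3²=9, 4²=16, 5²=25, 6²≡7, 7²≡20, 8²≡6, 9²≡23, 10²≡13, 11²≡5, 12²≡28, 13²≡24, 14²≡22 (mod 29).
So the quadratic residues mod 29 are {1, 4, 5, 6, 7, 9, 13, 16, 20, 22, 23, 24, 25, 28}.

1 4 5 6 7 9 13 16 20 22 23 24 25 28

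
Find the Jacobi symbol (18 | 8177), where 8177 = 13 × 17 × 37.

1

Pull out 2: since 8177 ≡ 1 (mod 8), (2/8177) = +1.
Reciprocity: 9 ≡ 1 and 8177 ≡ 1 (mod 4), so (9/8177) = +(8177/9).
Reduce top mod 9: now compute (5/9).
Reciprocity: 5 ≡ 1 and 9 ≡ 1 (mod 4), so (5/9) = +(9/5).
Reduce top mod 5: now compute (4/5).
Pull out 2^2: since 5 ≡ 5 (mod 8), (2/5) = -1, so (2/5)^2 = +1.
Reached (1/5) = 1. Collecting the sign flips along the way, the symbol is +1.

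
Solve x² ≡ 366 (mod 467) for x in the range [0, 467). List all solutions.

Since 467 ≡ 3 (mod 4), a square root of 366 is 366^((467+1)/4) = 366^117 mod 467.
Repeated squaring: 366^2≡394, 366^4≡192, 366^8≡438, 366^16≡374, 366^32≡243, 366^64≡207 (mod 467).
366^117 = 366^(64+32+16+4+1) ≡ 154 (mod 467).
Check: 154² = 23716 ≡ 366 (mod 467). The two roots are 154 and 313.

154, 313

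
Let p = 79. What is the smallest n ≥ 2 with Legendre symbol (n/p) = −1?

3

(2/79) = +1, so 2 is a residue.
(3/79) = −1, so 3 is the smallest positive non-residue mod 79.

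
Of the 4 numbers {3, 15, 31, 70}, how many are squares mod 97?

3

(3/97) = +1 → QR.
(15/97) = -1 → non-residue.
(31/97) = +1 → QR.
(70/97) = +1 → QR.
Total quadratic residues among the 4: 3.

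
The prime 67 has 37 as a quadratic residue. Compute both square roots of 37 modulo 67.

29, 38

Since 67 ≡ 3 (mod 4), a square root of 37 is 37^((67+1)/4) = 37^17 mod 67.
Repeated squaring: 37^2≡29, 37^4≡37, 37^8≡29, 37^16≡37 (mod 67).
37^17 = 37^(16+1) ≡ 29 (mod 67).
Check: 29² = 841 ≡ 37 (mod 67). The two roots are 29 and 38.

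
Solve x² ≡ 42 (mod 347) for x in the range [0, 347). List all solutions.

Since 347 ≡ 3 (mod 4), a square root of 42 is 42^((347+1)/4) = 42^87 mod 347.
Repeated squaring: 42^2≡29, 42^4≡147, 42^8≡95, 42^16≡3, 42^32≡9, 42^64≡81 (mod 347).
42^87 = 42^(64+16+4+2+1) ≡ 277 (mod 347).
Check: 277² = 76729 ≡ 42 (mod 347). The two roots are 70 and 277.

70, 277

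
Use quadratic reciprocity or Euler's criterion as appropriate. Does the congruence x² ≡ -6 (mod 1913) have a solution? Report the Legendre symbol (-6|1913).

First reduce: -6 ≡ 1907 (mod 1913).
Reciprocity: 1907 ≡ 3 and 1913 ≡ 1 (mod 4), so (1907/1913) = +(1913/1907).
Reduce top mod 1907: now compute (6/1907).
Pull out 2: since 1907 ≡ 3 (mod 8), (2/1907) = -1.
Reciprocity: 3 ≡ 3 and 1907 ≡ 3 (mod 4), so (3/1907) = −(1907/3).
Reduce top mod 3: now compute (2/3).
Pull out 2: since 3 ≡ 3 (mod 8), (2/3) = -1.
Reached (1/3) = 1. Collecting the sign flips along the way, the symbol is -1.

-1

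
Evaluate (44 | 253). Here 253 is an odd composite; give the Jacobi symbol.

0

Pull out 2^2: since 253 ≡ 5 (mod 8), (2/253) = -1, so (2/253)^2 = +1.
Reciprocity: 11 ≡ 3 and 253 ≡ 1 (mod 4), so (11/253) = +(253/11).
Reduce top mod 11: now compute (0/11).
Top reduces to 0: gcd > 1, so the symbol is 0.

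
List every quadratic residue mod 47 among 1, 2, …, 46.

Square k = 1,…,23 (k and 47−k give the same square):
1²=1, 2²=4, 3²=9, 4²=16, 5²=25, 6²=36, 7²≡2, 8²≡17, 9²≡34, 10²≡6, 11²≡27, 12²≡3, 13²≡28, 14²≡8, 15²≡37, 16²≡21, 17²≡7, 18²≡42, 19²≡32, 20²≡24, 21²≡18, 22²≡14, 23²≡12 (mod 47).
So the quadratic residues mod 47 are {1, 2, 3, 4, 6, 7, 8, 9, 12, 14, 16, 17, 18, 21, 24, 25, 27, 28, 32, 34, 36, 37, 42}.

1, 2, 3, 4, 6, 7, 8, 9, 12, 14, 16, 17, 18, 21, 24, 25, 27, 28, 32, 34, 36, 37, 42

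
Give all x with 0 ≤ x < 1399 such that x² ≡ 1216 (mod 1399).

Since 1399 ≡ 3 (mod 4), a square root of 1216 is 1216^((1399+1)/4) = 1216^350 mod 1399.
Repeated squaring: 1216^2≡1312, 1216^4≡574, 1216^8≡711, 1216^16≡482, 1216^32≡90, 1216^64≡1105, 1216^128≡1097, 1216^256≡269 (mod 1399).
1216^350 = 1216^(256+64+16+8+4+2) ≡ 1250 (mod 1399).
Check: 1250² = 1562500 ≡ 1216 (mod 1399). The two roots are 149 and 1250.

149, 1250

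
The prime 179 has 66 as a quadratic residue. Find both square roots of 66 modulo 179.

31, 148

Since 179 ≡ 3 (mod 4), a square root of 66 is 66^((179+1)/4) = 66^45 mod 179.
Repeated squaring: 66^2≡60, 66^4≡20, 66^8≡42, 66^16≡153, 66^32≡139 (mod 179).
66^45 = 66^(32+8+4+1) ≡ 31 (mod 179).
Check: 31² = 961 ≡ 66 (mod 179). The two roots are 31 and 148.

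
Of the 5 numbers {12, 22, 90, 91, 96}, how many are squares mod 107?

(12/107) = +1 → QR.
(22/107) = -1 → non-residue.
(90/107) = +1 → QR.
(91/107) = -1 → non-residue.
(96/107) = -1 → non-residue.
Total quadratic residues among the 5: 2.

2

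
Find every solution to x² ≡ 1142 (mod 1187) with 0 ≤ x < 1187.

341, 846

Since 1187 ≡ 3 (mod 4), a square root of 1142 is 1142^((1187+1)/4) = 1142^297 mod 1187.
Repeated squaring: 1142^2≡838, 1142^4≡727, 1142^8≡314, 1142^16≡75, 1142^32≡877, 1142^64≡1140, 1142^128≡1022, 1142^256≡1111 (mod 1187).
1142^297 = 1142^(256+32+8+1) ≡ 846 (mod 1187).
Check: 846² = 715716 ≡ 1142 (mod 1187). The two roots are 341 and 846.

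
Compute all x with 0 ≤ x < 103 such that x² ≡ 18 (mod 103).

Since 103 ≡ 3 (mod 4), a square root of 18 is 18^((103+1)/4) = 18^26 mod 103.
Repeated squaring: 18^2≡15, 18^4≡19, 18^8≡52, 18^16≡26 (mod 103).
18^26 = 18^(16+8+2) ≡ 92 (mod 103).
Check: 92² = 8464 ≡ 18 (mod 103). The two roots are 11 and 92.

11, 92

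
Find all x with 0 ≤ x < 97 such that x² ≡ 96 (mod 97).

97 ≡ 1 (mod 4), so we find a root by search.
Trying successive values, 22² = 484 ≡ 96 (mod 97). The other root is 97 − 22 = 75.

22, 75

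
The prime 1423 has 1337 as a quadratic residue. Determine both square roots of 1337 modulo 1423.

513, 910

Since 1423 ≡ 3 (mod 4), a square root of 1337 is 1337^((1423+1)/4) = 1337^356 mod 1423.
Repeated squaring: 1337^2≡281, 1337^4≡696, 1337^8≡596, 1337^16≡889, 1337^32≡556, 1337^64≡345, 1337^128≡916, 1337^256≡909 (mod 1423).
1337^356 = 1337^(256+64+32+4) ≡ 513 (mod 1423).
Check: 513² = 263169 ≡ 1337 (mod 1423). The two roots are 513 and 910.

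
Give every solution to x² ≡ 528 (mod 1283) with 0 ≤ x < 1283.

Since 1283 ≡ 3 (mod 4), a square root of 528 is 528^((1283+1)/4) = 528^321 mod 1283.
Repeated squaring: 528^2≡373, 528^4≡565, 528^8≡1041, 528^16≡829, 528^32≡836, 528^64≡944, 528^128≡734, 528^256≡1179 (mod 1283).
528^321 = 528^(256+64+1) ≡ 121 (mod 1283).
Check: 121² = 14641 ≡ 528 (mod 1283). The two roots are 121 and 1162.

121, 1162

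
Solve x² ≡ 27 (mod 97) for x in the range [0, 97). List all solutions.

30, 67

97 ≡ 1 (mod 4), so we find a root by search.
Trying successive values, 30² = 900 ≡ 27 (mod 97). The other root is 97 − 30 = 67.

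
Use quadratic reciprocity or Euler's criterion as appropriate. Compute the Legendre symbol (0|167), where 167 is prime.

Top reduces to 0: gcd > 1, so the symbol is 0.

0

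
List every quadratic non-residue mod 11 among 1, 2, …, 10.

2,6,7,8,10

Square k = 1,…,5 (k and 11−k give the same square):
1²=1, 2²=4, 3²=9, 4²≡5, 5²≡3 (mod 11).
The residues are {1, 3, 4, 5, 9}; the non-residues are the remaining 5 nonzero classes.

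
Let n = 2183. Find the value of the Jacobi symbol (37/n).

0

Reciprocity: 37 ≡ 1 and 2183 ≡ 3 (mod 4), so (37/2183) = +(2183/37).
Reduce top mod 37: now compute (0/37).
Top reduces to 0: gcd > 1, so the symbol is 0.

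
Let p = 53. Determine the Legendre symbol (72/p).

First reduce: 72 ≡ 19 (mod 53).
Reciprocity: 19 ≡ 3 and 53 ≡ 1 (mod 4), so (19/53) = +(53/19).
Reduce top mod 19: now compute (15/19).
Reciprocity: 15 ≡ 3 and 19 ≡ 3 (mod 4), so (15/19) = −(19/15).
Reduce top mod 15: now compute (4/15).
Pull out 2^2: since 15 ≡ 7 (mod 8), (2/15) = +1, so (2/15)^2 = +1.
Reached (1/15) = 1. Collecting the sign flips along the way, the symbol is -1.

-1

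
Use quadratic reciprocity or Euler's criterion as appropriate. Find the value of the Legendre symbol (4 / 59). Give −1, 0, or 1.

1

Euler's criterion: (4/59) ≡ 4^29 (mod 59).
4^2 ≡ 16 (mod 59)
4^4 ≡ 20 (mod 59)
4^8 ≡ 46 (mod 59)
4^16 ≡ 51 (mod 59)
4^29 = 4^(16+8+4+1) ≡ 1 (mod 59).
Result is 1, so (4/59) = 1.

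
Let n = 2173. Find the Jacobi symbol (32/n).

Pull out 2^5: since 2173 ≡ 5 (mod 8), (2/2173) = -1, so (2/2173)^5 = -1.
Reached (1/2173) = 1. Collecting the sign flips along the way, the symbol is -1.

-1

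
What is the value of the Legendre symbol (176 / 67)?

-1

First reduce: 176 ≡ 42 (mod 67).
Pull out 2: since 67 ≡ 3 (mod 8), (2/67) = -1.
Reciprocity: 21 ≡ 1 and 67 ≡ 3 (mod 4), so (21/67) = +(67/21).
Reduce top mod 21: now compute (4/21).
Pull out 2^2: since 21 ≡ 5 (mod 8), (2/21) = -1, so (2/21)^2 = +1.
Reached (1/21) = 1. Collecting the sign flips along the way, the symbol is -1.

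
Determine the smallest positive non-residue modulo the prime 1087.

(2/1087) = +1, so 2 is a residue.
(3/1087) = −1, so 3 is the smallest positive non-residue mod 1087.

3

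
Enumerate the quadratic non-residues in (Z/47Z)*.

Square k = 1,…,23 (k and 47−k give the same square):
1²=1, 2²=4, 3²=9, 4²=16, 5²=25, 6²=36, 7²≡2, 8²≡17, 9²≡34, 10²≡6, 11²≡27, 12²≡3, 13²≡28, 14²≡8, 15²≡37, 16²≡21, 17²≡7, 18²≡42, 19²≡32, 20²≡24, 21²≡18, 22²≡14, 23²≡12 (mod 47).
The residues are {1, 2, 3, 4, 6, 7, 8, 9, 12, 14, 16, 17, 18, 21, 24, 25, 27, 28, 32, 34, 36, 37, 42}; the non-residues are the remaining 23 nonzero classes.

5, 10, 11, 13, 15, 19, 20, 22, 23, 26, 29, 30, 31, 33, 35, 38, 39, 40, 41, 43, 44, 45, 46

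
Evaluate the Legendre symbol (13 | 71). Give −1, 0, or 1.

Euler's criterion: (13/71) ≡ 13^35 (mod 71).
13^2 ≡ 27 (mod 71)
13^4 ≡ 19 (mod 71)
13^8 ≡ 6 (mod 71)
13^16 ≡ 36 (mod 71)
13^32 ≡ 18 (mod 71)
13^35 = 13^(32+2+1) ≡ 70 (mod 71).
Result is 70 ≡ −1, so (13/71) = −1.

-1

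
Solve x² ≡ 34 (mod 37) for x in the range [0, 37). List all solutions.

16, 21

37 ≡ 1 (mod 4), so we find a root by search.
Trying successive values, 16² = 256 ≡ 34 (mod 37). The other root is 37 − 16 = 21.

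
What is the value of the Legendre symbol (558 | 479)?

First reduce: 558 ≡ 79 (mod 479).
Reciprocity: 79 ≡ 3 and 479 ≡ 3 (mod 4), so (79/479) = −(479/79).
Reduce top mod 79: now compute (5/79).
Reciprocity: 5 ≡ 1 and 79 ≡ 3 (mod 4), so (5/79) = +(79/5).
Reduce top mod 5: now compute (4/5).
Pull out 2^2: since 5 ≡ 5 (mod 8), (2/5) = -1, so (2/5)^2 = +1.
Reached (1/5) = 1. Collecting the sign flips along the way, the symbol is -1.

-1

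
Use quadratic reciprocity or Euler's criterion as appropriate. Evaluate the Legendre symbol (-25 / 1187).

-1

First reduce: -25 ≡ 1162 (mod 1187).
Pull out 2: since 1187 ≡ 3 (mod 8), (2/1187) = -1.
Reciprocity: 581 ≡ 1 and 1187 ≡ 3 (mod 4), so (581/1187) = +(1187/581).
Reduce top mod 581: now compute (25/581).
Reciprocity: 25 ≡ 1 and 581 ≡ 1 (mod 4), so (25/581) = +(581/25).
Reduce top mod 25: now compute (6/25).
Pull out 2: since 25 ≡ 1 (mod 8), (2/25) = +1.
Reciprocity: 3 ≡ 3 and 25 ≡ 1 (mod 4), so (3/25) = +(25/3).
Reduce top mod 3: now compute (1/3).
Reached (1/3) = 1. Collecting the sign flips along the way, the symbol is -1.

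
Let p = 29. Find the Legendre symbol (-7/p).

First reduce: -7 ≡ 22 (mod 29).
Pull out 2: since 29 ≡ 5 (mod 8), (2/29) = -1.
Reciprocity: 11 ≡ 3 and 29 ≡ 1 (mod 4), so (11/29) = +(29/11).
Reduce top mod 11: now compute (7/11).
Reciprocity: 7 ≡ 3 and 11 ≡ 3 (mod 4), so (7/11) = −(11/7).
Reduce top mod 7: now compute (4/7).
Pull out 2^2: since 7 ≡ 7 (mod 8), (2/7) = +1, so (2/7)^2 = +1.
Reached (1/7) = 1. Collecting the sign flips along the way, the symbol is +1.

1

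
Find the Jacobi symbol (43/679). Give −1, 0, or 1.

1

Reciprocity: 43 ≡ 3 and 679 ≡ 3 (mod 4), so (43/679) = −(679/43).
Reduce top mod 43: now compute (34/43).
Pull out 2: since 43 ≡ 3 (mod 8), (2/43) = -1.
Reciprocity: 17 ≡ 1 and 43 ≡ 3 (mod 4), so (17/43) = +(43/17).
Reduce top mod 17: now compute (9/17).
Reciprocity: 9 ≡ 1 and 17 ≡ 1 (mod 4), so (9/17) = +(17/9).
Reduce top mod 9: now compute (8/9).
Pull out 2^3: since 9 ≡ 1 (mod 8), (2/9) = +1, so (2/9)^3 = +1.
Reached (1/9) = 1. Collecting the sign flips along the way, the symbol is +1.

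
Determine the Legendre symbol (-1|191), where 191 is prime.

Euler's criterion: (-1/191) ≡ 190^95 (mod 191).
190^2 ≡ 1 (mod 191)
190^4 ≡ 1 (mod 191)
190^8 ≡ 1 (mod 191)
190^16 ≡ 1 (mod 191)
190^32 ≡ 1 (mod 191)
190^64 ≡ 1 (mod 191)
190^95 = 190^(64+16+8+4+2+1) ≡ 190 (mod 191).
Result is 190 ≡ −1, so (-1/191) = −1.

-1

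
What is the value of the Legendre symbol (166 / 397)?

Pull out 2: since 397 ≡ 5 (mod 8), (2/397) = -1.
Reciprocity: 83 ≡ 3 and 397 ≡ 1 (mod 4), so (83/397) = +(397/83).
Reduce top mod 83: now compute (65/83).
Reciprocity: 65 ≡ 1 and 83 ≡ 3 (mod 4), so (65/83) = +(83/65).
Reduce top mod 65: now compute (18/65).
Pull out 2: since 65 ≡ 1 (mod 8), (2/65) = +1.
Reciprocity: 9 ≡ 1 and 65 ≡ 1 (mod 4), so (9/65) = +(65/9).
Reduce top mod 9: now compute (2/9).
Pull out 2: since 9 ≡ 1 (mod 8), (2/9) = +1.
Reached (1/9) = 1. Collecting the sign flips along the way, the symbol is -1.

-1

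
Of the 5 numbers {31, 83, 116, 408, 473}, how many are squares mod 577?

(31/577) = +1 → QR.
(83/577) = -1 → non-residue.
(116/577) = -1 → non-residue.
(408/577) = +1 → QR.
(473/577) = -1 → non-residue.
Total quadratic residues among the 5: 2.

2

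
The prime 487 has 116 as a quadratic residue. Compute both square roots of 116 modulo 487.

131, 356

Since 487 ≡ 3 (mod 4), a square root of 116 is 116^((487+1)/4) = 116^122 mod 487.
Repeated squaring: 116^2≡307, 116^4≡258, 116^8≡332, 116^16≡162, 116^32≡433, 116^64≡481 (mod 487).
116^122 = 116^(64+32+16+8+2) ≡ 356 (mod 487).
Check: 356² = 126736 ≡ 116 (mod 487). The two roots are 131 and 356.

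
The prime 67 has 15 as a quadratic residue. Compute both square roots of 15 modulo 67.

Since 67 ≡ 3 (mod 4), a square root of 15 is 15^((67+1)/4) = 15^17 mod 67.
Repeated squaring: 15^2≡24, 15^4≡40, 15^8≡59, 15^16≡64 (mod 67).
15^17 = 15^(16+1) ≡ 22 (mod 67).
Check: 22² = 484 ≡ 15 (mod 67). The two roots are 22 and 45.

22, 45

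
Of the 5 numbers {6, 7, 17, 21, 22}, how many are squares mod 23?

(6/23) = +1 → QR.
(7/23) = -1 → non-residue.
(17/23) = -1 → non-residue.
(21/23) = -1 → non-residue.
(22/23) = -1 → non-residue.
Total quadratic residues among the 5: 1.

1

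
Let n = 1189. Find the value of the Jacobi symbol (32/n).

Pull out 2^5: since 1189 ≡ 5 (mod 8), (2/1189) = -1, so (2/1189)^5 = -1.
Reached (1/1189) = 1. Collecting the sign flips along the way, the symbol is -1.

-1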